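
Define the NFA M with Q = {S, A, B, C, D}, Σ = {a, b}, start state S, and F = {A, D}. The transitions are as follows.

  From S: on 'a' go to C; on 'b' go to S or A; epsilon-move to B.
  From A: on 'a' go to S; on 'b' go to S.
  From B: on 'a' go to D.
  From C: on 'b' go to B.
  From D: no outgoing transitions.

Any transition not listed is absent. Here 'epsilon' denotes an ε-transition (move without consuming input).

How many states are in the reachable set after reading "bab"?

3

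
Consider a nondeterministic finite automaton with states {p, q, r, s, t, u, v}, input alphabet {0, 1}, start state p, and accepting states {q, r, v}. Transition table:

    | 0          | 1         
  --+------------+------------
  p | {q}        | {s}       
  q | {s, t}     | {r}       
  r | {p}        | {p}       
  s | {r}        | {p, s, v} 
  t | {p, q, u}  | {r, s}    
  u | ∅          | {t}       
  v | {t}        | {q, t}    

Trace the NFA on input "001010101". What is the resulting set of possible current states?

{p, r, s}

Start in {p}.
Read '0': p→{q}; now {q}.
Read '0': q→{s, t}; now {s, t}.
Read '1': s→{p, s, v}, t→{r, s}; now {p, r, s, v}.
Read '0': p→{q}, r→{p}, s→{r}, v→{t}; now {p, q, r, t}.
Read '1': p→{s}, q→{r}, r→{p}, t→{r, s}; now {p, r, s}.
Read '0': p→{q}, r→{p}, s→{r}; now {p, q, r}.
Read '1': p→{s}, q→{r}, r→{p}; now {p, r, s}.
Read '0': p→{q}, r→{p}, s→{r}; now {p, q, r}.
Read '1': p→{s}, q→{r}, r→{p}; now {p, r, s}.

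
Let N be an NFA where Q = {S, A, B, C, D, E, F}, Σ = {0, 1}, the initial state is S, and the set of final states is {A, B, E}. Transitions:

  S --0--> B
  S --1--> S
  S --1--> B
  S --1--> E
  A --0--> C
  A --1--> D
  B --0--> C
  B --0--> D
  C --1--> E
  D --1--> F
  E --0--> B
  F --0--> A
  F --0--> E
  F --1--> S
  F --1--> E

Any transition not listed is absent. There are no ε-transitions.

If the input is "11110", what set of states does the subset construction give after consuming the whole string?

{B, C, D}

Start in {S}.
Read '1': {S} → {S, B, E}.
Read '1': {S, B, E} → {S, B, E}.
Read '1': {S, B, E} → {S, B, E}.
Read '1': {S, B, E} → {S, B, E}.
Read '0': {S, B, E} → {B, C, D}.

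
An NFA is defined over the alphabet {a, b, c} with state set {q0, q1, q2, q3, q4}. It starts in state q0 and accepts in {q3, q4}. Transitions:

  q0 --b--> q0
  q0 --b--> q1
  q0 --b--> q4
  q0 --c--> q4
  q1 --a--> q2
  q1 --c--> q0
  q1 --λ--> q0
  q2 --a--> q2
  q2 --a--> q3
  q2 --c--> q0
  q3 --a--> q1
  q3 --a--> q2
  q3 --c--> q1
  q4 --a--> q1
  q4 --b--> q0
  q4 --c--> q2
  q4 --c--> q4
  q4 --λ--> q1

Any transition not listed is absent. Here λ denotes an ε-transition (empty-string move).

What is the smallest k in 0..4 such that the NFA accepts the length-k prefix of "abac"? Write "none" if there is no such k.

Start in {q0}.
Read 'a': {q0} → ∅.
The set is empty and remains empty for the remaining 3 symbols.
No reachable set along the way intersects F.

none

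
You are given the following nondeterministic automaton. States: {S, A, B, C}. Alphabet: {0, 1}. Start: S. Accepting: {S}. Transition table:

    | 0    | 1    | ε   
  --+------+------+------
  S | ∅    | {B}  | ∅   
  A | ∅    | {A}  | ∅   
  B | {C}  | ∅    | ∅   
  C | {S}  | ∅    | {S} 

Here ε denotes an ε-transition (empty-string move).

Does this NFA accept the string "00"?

No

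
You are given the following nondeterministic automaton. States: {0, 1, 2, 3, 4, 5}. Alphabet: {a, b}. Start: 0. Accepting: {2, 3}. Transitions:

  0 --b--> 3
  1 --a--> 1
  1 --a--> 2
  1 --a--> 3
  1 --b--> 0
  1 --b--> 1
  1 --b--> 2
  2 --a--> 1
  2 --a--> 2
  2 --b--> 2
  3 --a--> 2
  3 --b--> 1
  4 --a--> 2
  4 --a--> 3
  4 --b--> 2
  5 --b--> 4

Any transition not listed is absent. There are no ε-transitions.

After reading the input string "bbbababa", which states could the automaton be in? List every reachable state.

{1, 2, 3}

Start in {0}.
Read 'b': {0} → {3}.
Read 'b': {3} → {1}.
Read 'b': {1} → {0, 1, 2}.
Read 'a': {0, 1, 2} → {1, 2, 3}.
Read 'b': {1, 2, 3} → {0, 1, 2}.
Read 'a': {0, 1, 2} → {1, 2, 3}.
Read 'b': {1, 2, 3} → {0, 1, 2}.
Read 'a': {0, 1, 2} → {1, 2, 3}.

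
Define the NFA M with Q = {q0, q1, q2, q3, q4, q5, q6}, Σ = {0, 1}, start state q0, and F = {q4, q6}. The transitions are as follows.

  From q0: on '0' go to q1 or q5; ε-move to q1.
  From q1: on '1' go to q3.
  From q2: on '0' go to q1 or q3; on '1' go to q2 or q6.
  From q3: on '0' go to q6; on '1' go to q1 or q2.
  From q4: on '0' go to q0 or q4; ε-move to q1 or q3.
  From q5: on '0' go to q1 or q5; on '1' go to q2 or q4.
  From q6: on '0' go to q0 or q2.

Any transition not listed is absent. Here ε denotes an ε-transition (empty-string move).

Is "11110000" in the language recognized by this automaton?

Start: ε-closure({q0}) = {q0, q1}.
Read '1': {q0, q1} → {q3}.
Read '1': {q3} → {q1, q2}.
Read '1': {q1, q2} → {q2, q3, q6}.
Read '1': {q2, q3, q6} → {q1, q2, q6}.
Read '0': {q1, q2, q6} → {q0, q1, q2, q3}.
Read '0': {q0, q1, q2, q3} → {q1, q3, q5, q6}.
Read '0': {q1, q3, q5, q6} → {q0, q1, q2, q5, q6}.
Read '0': {q0, q1, q2, q5, q6} → {q0, q1, q2, q3, q5}.
The final set {q0, q1, q2, q3, q5} contains no accepting state.

No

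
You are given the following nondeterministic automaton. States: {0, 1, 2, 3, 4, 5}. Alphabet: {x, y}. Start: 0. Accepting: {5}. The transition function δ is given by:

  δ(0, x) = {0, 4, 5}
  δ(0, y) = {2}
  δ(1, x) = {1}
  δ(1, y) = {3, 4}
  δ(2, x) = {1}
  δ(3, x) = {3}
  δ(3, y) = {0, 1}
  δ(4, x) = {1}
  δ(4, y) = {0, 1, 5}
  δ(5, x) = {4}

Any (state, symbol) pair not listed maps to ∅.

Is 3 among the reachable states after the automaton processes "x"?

Start in {0}.
Read 'x': {0} → {0, 4, 5}.
State 3 is not in {0, 4, 5}.

No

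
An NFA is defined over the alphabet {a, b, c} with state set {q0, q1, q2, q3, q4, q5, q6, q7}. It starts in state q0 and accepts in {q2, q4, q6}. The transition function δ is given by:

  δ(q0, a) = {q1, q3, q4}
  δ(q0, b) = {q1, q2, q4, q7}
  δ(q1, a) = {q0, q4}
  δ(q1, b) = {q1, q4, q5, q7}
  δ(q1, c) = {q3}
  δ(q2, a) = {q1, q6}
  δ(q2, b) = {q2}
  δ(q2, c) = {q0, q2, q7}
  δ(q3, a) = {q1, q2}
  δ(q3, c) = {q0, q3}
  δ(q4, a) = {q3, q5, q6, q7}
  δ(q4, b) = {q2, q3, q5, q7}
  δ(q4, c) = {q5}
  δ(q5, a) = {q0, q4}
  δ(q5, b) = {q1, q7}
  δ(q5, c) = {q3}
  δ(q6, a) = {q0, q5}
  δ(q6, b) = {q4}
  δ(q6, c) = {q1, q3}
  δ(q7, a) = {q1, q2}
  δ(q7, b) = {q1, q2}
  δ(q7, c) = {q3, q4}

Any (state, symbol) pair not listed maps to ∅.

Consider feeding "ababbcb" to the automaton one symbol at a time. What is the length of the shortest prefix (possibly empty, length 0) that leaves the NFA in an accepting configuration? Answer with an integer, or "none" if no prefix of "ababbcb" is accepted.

1

Start in {q0}.
Read 'a': {q0} → {q1, q3, q4}.
None of the earlier sets intersect F, but {q1, q3, q4} does.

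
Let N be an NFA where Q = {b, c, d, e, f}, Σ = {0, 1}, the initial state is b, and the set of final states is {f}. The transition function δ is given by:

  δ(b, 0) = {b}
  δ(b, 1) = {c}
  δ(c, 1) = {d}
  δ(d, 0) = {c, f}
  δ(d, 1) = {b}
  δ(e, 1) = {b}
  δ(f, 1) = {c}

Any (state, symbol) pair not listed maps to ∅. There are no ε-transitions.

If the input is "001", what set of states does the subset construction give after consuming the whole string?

Start in {b}.
Read '0': {b} → {b}.
Read '0': {b} → {b}.
Read '1': {b} → {c}.

{c}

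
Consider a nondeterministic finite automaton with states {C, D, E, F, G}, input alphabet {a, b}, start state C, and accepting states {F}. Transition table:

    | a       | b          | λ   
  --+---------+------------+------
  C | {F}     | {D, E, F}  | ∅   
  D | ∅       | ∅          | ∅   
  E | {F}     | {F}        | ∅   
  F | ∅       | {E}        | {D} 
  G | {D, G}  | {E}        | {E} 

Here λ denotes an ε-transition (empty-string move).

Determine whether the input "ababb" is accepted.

Yes

Start in {C}.
Read 'a': C→{F}; union {F}; ε-closure = {D, F}.
Read 'b': D→∅, F→{E}; now {E}.
Read 'a': E→{F}; union {F}; ε-closure = {D, F}.
Read 'b': D→∅, F→{E}; now {E}.
Read 'b': E→{F}; union {F}; ε-closure = {D, F}.
The final set {D, F} contains the accepting state F.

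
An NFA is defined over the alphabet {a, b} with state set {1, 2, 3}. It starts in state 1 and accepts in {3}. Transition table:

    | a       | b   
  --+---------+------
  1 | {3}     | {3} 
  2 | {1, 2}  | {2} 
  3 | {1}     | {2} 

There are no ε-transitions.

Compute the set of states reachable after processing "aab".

{3}

Start in {1}.
Read 'a': {1} → {3}.
Read 'a': {3} → {1}.
Read 'b': {1} → {3}.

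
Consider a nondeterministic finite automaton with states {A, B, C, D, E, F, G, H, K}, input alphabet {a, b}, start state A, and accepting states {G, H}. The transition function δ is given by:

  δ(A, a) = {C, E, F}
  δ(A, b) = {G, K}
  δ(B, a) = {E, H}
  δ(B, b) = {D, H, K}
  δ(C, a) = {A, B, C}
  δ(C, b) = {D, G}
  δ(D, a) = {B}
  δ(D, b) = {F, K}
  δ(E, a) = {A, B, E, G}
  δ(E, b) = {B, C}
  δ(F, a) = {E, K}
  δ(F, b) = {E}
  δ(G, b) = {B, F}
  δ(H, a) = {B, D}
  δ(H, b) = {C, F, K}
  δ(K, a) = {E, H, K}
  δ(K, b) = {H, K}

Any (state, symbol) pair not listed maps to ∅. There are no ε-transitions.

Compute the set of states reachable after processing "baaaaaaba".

Start in {A}.
Read 'b': A→{G, K}; now {G, K}.
Read 'a': G→∅, K→{E, H, K}; now {E, H, K}.
Read 'a': E→{A, B, E, G}, H→{B, D}, K→{E, H, K}; now {A, B, D, E, G, H, K}.
Read 'a': A→{C, E, F}, B→{E, H}, D→{B}, E→{A, B, E, G}, G→∅, H→{B, D}, K→{E, H, K}; now {A, B, C, D, E, F, G, H, K}.
Read 'a': A→{C, E, F}, B→{E, H}, C→{A, B, C}, D→{B}, E→{A, B, E, G}, F→{E, K}, G→∅, H→{B, D}, K→{E, H, K}; now {A, B, C, D, E, F, G, H, K}.
Read 'a': A→{C, E, F}, B→{E, H}, C→{A, B, C}, D→{B}, E→{A, B, E, G}, F→{E, K}, G→∅, H→{B, D}, K→{E, H, K}; now {A, B, C, D, E, F, G, H, K}.
Read 'a': A→{C, E, F}, B→{E, H}, C→{A, B, C}, D→{B}, E→{A, B, E, G}, F→{E, K}, G→∅, H→{B, D}, K→{E, H, K}; now {A, B, C, D, E, F, G, H, K}.
Read 'b': A→{G, K}, B→{D, H, K}, C→{D, G}, D→{F, K}, E→{B, C}, F→{E}, G→{B, F}, H→{C, F, K}, K→{H, K}; now {B, C, D, E, F, G, H, K}.
Read 'a': B→{E, H}, C→{A, B, C}, D→{B}, E→{A, B, E, G}, F→{E, K}, G→∅, H→{B, D}, K→{E, H, K}; now {A, B, C, D, E, G, H, K}.

{A, B, C, D, E, G, H, K}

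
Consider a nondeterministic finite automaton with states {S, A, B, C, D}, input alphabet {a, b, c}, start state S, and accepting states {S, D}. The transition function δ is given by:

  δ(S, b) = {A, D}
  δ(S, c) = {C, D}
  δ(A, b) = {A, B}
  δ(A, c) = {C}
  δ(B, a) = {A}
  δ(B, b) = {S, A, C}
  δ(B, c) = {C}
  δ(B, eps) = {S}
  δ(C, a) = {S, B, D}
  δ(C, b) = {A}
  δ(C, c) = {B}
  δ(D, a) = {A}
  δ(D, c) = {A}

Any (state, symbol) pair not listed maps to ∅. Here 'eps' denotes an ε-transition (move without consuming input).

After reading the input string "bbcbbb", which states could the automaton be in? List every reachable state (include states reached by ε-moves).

Start in {S}.
Read 'b': {S} → {A, D}.
Read 'b': {A, D} → {S, A, B}.
Read 'c': {S, A, B} → {C, D}.
Read 'b': {C, D} → {A}.
Read 'b': {A} → {S, A, B}.
Read 'b': {S, A, B} → {S, A, B, C, D}.

{S, A, B, C, D}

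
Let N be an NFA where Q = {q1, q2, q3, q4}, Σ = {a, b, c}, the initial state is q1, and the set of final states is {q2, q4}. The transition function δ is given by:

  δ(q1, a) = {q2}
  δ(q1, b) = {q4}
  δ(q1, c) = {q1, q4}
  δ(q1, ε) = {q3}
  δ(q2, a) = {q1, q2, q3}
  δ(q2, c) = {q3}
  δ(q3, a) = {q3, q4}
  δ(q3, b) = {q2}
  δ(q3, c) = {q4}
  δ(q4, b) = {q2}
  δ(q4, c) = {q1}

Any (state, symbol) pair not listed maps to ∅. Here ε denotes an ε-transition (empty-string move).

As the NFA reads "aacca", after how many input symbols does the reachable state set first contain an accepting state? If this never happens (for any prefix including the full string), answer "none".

Start: ε-closure({q1}) = {q1, q3}.
Read 'a': q1→{q2}, q3→{q3, q4}; now {q2, q3, q4}.
None of the earlier sets intersect F, but {q2, q3, q4} does.

1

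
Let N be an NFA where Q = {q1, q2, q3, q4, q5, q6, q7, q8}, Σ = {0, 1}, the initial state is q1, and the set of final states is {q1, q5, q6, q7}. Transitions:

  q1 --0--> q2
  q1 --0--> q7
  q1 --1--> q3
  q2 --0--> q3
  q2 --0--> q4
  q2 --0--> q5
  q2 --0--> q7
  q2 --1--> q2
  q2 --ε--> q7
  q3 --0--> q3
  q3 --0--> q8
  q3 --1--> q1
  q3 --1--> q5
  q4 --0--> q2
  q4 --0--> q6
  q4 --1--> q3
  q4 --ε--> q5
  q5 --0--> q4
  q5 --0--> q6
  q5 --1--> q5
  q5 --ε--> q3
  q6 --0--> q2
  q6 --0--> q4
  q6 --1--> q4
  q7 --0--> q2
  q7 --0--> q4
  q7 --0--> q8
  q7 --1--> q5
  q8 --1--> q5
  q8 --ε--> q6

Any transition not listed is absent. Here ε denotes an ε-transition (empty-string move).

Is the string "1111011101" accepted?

Yes

Start in {q1}.
Read '1': q1→{q3}; now {q3}.
Read '1': q3→{q1, q5}; union {q1, q5}; ε-closure = {q1, q3, q5}.
Read '1': q1→{q3}, q3→{q1, q5}, q5→{q5}; now {q1, q3, q5}.
Read '1': q1→{q3}, q3→{q1, q5}, q5→{q5}; now {q1, q3, q5}.
Read '0': q1→{q2, q7}, q3→{q3, q8}, q5→{q4, q6}; union {q2, q3, q4, q6, q7, q8}; ε-closure = {q2, q3, q4, q5, q6, q7, q8}.
Read '1': q2→{q2}, q3→{q1, q5}, q4→{q3}, q5→{q5}, q6→{q4}, q7→{q5}, q8→{q5}; union {q1, q2, q3, q4, q5}; ε-closure = {q1, q2, q3, q4, q5, q7}.
Read '1': q1→{q3}, q2→{q2}, q3→{q1, q5}, q4→{q3}, q5→{q5}, q7→{q5}; union {q1, q2, q3, q5}; ε-closure = {q1, q2, q3, q5, q7}.
Read '1': q1→{q3}, q2→{q2}, q3→{q1, q5}, q5→{q5}, q7→{q5}; union {q1, q2, q3, q5}; ε-closure = {q1, q2, q3, q5, q7}.
Read '0': q1→{q2, q7}, q2→{q3, q4, q5, q7}, q3→{q3, q8}, q5→{q4, q6}, q7→{q2, q4, q8}; now {q2, q3, q4, q5, q6, q7, q8}.
Read '1': q2→{q2}, q3→{q1, q5}, q4→{q3}, q5→{q5}, q6→{q4}, q7→{q5}, q8→{q5}; union {q1, q2, q3, q4, q5}; ε-closure = {q1, q2, q3, q4, q5, q7}.
The final set {q1, q2, q3, q4, q5, q7} contains the accepting states q1, q5, q7.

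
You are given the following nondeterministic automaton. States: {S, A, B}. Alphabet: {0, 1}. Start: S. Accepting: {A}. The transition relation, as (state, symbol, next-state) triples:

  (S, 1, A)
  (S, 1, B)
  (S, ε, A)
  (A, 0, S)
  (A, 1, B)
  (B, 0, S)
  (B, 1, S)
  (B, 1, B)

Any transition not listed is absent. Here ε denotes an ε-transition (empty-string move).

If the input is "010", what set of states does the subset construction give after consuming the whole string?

Start: ε-closure({S}) = {S, A}.
Read '0': S→∅, A→{S}; union {S}; ε-closure = {S, A}.
Read '1': S→{A, B}, A→{B}; now {A, B}.
Read '0': A→{S}, B→{S}; union {S}; ε-closure = {S, A}.

{S, A}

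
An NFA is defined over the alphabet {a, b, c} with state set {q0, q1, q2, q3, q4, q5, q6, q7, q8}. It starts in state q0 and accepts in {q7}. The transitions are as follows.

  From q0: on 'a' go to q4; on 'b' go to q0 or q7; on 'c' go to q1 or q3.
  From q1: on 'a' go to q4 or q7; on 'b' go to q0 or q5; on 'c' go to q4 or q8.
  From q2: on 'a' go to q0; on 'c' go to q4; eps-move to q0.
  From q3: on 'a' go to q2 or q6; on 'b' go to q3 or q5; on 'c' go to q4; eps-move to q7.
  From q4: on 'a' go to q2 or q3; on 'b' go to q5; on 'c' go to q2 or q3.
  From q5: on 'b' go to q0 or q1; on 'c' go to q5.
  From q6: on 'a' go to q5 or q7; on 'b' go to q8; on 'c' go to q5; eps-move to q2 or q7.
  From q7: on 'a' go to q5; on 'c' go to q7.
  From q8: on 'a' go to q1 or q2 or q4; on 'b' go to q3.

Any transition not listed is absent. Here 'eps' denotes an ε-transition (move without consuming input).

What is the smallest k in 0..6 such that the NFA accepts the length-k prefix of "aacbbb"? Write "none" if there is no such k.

Start in {q0}.
Read 'a': {q0} → {q4}.
Read 'a': {q4} → {q0, q2, q3, q7}.
None of the earlier sets intersect F, but {q0, q2, q3, q7} does.

2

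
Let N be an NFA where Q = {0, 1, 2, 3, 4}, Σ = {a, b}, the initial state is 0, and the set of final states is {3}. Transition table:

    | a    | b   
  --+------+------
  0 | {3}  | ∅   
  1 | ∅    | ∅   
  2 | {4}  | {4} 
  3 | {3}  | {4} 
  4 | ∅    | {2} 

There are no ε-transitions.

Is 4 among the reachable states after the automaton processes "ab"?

Start in {0}.
Read 'a': 0→{3}; now {3}.
Read 'b': 3→{4}; now {4}.
State 4 is in {4}.

Yes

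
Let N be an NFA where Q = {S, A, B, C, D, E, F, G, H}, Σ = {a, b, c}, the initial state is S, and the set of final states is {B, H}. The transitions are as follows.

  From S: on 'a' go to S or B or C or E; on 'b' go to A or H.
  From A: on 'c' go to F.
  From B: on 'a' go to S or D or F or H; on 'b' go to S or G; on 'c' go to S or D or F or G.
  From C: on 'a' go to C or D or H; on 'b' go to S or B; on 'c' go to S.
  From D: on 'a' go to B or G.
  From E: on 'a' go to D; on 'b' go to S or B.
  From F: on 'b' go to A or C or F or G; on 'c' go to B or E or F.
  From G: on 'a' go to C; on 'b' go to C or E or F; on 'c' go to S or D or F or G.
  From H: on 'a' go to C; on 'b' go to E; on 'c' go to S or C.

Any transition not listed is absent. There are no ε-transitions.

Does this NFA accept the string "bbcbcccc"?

No

Start in {S}.
Read 'b': S→{A, H}; now {A, H}.
Read 'b': A→∅, H→{E}; now {E}.
Read 'c': E→∅; now ∅.
The set is empty and remains empty for the remaining 5 symbols.
The final set ∅ contains no accepting state.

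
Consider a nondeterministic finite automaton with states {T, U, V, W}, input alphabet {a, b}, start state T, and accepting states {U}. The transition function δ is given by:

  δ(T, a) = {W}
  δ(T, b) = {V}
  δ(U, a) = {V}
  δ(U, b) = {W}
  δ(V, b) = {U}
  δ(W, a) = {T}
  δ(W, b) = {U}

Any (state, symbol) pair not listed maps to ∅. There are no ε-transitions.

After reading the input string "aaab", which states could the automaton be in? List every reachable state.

Start in {T}.
Read 'a': T→{W}; now {W}.
Read 'a': W→{T}; now {T}.
Read 'a': T→{W}; now {W}.
Read 'b': W→{U}; now {U}.

{U}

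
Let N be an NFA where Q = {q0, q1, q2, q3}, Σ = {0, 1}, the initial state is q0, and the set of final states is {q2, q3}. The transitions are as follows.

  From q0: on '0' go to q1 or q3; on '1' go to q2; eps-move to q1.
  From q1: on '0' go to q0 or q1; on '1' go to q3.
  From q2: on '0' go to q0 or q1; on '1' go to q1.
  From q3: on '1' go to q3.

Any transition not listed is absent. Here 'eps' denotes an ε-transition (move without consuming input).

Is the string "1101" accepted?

Start: ε-closure({q0}) = {q0, q1}.
Read '1': {q0, q1} → {q2, q3}.
Read '1': {q2, q3} → {q1, q3}.
Read '0': {q1, q3} → {q0, q1}.
Read '1': {q0, q1} → {q2, q3}.
The final set {q2, q3} contains the accepting states q2, q3.

Yes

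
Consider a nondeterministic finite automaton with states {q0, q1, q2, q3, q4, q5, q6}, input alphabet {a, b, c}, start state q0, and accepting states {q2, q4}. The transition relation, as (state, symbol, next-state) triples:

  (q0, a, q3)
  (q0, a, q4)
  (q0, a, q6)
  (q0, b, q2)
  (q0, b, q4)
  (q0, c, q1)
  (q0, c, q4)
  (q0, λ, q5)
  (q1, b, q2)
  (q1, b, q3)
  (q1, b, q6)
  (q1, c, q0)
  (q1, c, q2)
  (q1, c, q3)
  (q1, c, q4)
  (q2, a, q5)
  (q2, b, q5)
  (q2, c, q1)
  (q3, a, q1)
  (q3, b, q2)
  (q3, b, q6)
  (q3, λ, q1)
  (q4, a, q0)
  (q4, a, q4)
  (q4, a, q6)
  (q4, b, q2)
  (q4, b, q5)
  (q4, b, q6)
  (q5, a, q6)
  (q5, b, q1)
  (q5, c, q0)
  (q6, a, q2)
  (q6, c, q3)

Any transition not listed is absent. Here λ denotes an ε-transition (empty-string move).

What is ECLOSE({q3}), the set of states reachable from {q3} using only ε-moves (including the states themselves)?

{q1, q3}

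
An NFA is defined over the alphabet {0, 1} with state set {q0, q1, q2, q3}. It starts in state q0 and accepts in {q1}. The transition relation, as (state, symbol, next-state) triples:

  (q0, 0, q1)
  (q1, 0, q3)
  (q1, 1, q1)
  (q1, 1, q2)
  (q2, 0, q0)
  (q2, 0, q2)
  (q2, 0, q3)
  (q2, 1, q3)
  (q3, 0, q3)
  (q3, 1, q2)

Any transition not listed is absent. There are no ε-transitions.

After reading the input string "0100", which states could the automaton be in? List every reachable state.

Start in {q0}.
Read '0': q0→{q1}; now {q1}.
Read '1': q1→{q1, q2}; now {q1, q2}.
Read '0': q1→{q3}, q2→{q0, q2, q3}; now {q0, q2, q3}.
Read '0': q0→{q1}, q2→{q0, q2, q3}, q3→{q3}; now {q0, q1, q2, q3}.

{q0, q1, q2, q3}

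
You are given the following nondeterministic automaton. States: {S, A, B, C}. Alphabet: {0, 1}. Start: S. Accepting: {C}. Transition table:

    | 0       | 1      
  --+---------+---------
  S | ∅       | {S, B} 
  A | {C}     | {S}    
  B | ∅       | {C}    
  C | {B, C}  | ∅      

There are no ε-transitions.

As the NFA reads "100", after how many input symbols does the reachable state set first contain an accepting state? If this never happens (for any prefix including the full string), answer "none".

none

Start in {S}.
Read '1': S→{S, B}; now {S, B}.
Read '0': S→∅, B→∅; now ∅.
The set is empty and remains empty for the remaining 1 symbol.
No reachable set along the way intersects F.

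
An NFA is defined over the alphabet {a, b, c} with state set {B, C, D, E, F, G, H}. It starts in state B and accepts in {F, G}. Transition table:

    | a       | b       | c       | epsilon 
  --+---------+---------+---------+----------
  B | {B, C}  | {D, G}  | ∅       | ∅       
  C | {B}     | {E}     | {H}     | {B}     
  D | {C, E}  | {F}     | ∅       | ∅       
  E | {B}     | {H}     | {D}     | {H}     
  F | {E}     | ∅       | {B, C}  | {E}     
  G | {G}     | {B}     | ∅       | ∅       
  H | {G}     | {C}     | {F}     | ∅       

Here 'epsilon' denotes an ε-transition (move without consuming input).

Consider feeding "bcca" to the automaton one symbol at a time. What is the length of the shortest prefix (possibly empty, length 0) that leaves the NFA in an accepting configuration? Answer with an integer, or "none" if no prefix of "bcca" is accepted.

1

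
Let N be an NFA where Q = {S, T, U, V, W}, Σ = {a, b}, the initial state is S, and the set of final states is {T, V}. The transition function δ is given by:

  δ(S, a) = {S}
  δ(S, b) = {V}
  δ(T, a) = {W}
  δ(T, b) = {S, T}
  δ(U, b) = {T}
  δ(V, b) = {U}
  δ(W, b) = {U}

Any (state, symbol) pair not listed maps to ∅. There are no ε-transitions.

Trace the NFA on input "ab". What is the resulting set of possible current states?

{V}

Start in {S}.
Read 'a': {S} → {S}.
Read 'b': {S} → {V}.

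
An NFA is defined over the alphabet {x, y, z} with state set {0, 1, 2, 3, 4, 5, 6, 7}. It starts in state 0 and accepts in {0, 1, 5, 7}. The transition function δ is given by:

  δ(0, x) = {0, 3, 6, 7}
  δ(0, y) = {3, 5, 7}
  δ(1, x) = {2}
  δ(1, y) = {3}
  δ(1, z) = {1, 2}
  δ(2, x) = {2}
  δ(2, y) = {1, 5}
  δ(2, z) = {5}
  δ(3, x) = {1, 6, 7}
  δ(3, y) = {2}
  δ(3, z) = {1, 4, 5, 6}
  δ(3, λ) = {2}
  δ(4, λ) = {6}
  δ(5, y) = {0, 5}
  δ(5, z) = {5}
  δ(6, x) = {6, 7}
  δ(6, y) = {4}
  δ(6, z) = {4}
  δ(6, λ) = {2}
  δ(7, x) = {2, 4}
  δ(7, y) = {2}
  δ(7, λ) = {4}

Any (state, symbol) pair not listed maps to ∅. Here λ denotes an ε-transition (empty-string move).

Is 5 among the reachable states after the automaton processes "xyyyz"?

Start in {0}.
Read 'x': 0→{0, 3, 6, 7}; union {0, 3, 6, 7}; ε-closure = {0, 2, 3, 4, 6, 7}.
Read 'y': 0→{3, 5, 7}, 2→{1, 5}, 3→{2}, 4→∅, 6→{4}, 7→{2}; union {1, 2, 3, 4, 5, 7}; ε-closure = {1, 2, 3, 4, 5, 6, 7}.
Read 'y': 1→{3}, 2→{1, 5}, 3→{2}, 4→∅, 5→{0, 5}, 6→{4}, 7→{2}; union {0, 1, 2, 3, 4, 5}; ε-closure = {0, 1, 2, 3, 4, 5, 6}.
Read 'y': 0→{3, 5, 7}, 1→{3}, 2→{1, 5}, 3→{2}, 4→∅, 5→{0, 5}, 6→{4}; union {0, 1, 2, 3, 4, 5, 7}; ε-closure = {0, 1, 2, 3, 4, 5, 6, 7}.
Read 'z': 0→∅, 1→{1, 2}, 2→{5}, 3→{1, 4, 5, 6}, 4→∅, 5→{5}, 6→{4}, 7→∅; now {1, 2, 4, 5, 6}.
State 5 is in {1, 2, 4, 5, 6}.

Yes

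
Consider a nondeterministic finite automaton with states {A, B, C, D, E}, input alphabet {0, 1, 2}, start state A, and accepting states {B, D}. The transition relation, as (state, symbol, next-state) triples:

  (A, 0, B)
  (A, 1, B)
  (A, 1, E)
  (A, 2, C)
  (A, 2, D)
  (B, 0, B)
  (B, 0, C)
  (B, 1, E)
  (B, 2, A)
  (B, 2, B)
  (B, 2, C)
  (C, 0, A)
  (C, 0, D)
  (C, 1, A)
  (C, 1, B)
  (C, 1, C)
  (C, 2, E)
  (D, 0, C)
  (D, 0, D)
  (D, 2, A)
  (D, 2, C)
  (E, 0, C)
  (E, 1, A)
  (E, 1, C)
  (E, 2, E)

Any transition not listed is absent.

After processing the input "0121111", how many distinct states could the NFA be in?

4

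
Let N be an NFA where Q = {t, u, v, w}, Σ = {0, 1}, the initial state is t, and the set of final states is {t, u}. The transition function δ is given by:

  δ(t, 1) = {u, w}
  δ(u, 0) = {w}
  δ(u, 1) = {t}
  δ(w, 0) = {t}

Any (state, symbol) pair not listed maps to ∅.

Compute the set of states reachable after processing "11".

{t}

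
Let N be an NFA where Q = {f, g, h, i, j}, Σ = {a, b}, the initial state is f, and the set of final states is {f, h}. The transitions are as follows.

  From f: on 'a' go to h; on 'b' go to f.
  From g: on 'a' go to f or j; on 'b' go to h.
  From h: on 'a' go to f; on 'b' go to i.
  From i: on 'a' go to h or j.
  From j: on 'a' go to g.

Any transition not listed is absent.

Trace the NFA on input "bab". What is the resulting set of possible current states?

Start in {f}.
Read 'b': f→{f}; now {f}.
Read 'a': f→{h}; now {h}.
Read 'b': h→{i}; now {i}.

{i}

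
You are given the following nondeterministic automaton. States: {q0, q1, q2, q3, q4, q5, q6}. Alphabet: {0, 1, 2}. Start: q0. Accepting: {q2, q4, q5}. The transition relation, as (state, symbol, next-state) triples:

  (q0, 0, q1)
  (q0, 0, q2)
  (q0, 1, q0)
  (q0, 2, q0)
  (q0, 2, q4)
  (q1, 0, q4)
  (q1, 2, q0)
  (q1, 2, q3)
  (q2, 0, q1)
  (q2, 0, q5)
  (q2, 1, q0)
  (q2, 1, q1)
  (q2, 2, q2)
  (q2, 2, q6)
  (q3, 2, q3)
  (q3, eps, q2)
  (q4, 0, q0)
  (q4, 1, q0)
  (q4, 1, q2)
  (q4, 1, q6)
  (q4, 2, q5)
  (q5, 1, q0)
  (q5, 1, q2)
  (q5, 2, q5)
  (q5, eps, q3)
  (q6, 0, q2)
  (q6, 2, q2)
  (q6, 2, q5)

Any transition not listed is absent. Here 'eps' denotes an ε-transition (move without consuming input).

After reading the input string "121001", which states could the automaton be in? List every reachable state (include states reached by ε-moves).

Start in {q0}.
Read '1': q0→{q0}; now {q0}.
Read '2': q0→{q0, q4}; now {q0, q4}.
Read '1': q0→{q0}, q4→{q0, q2, q6}; now {q0, q2, q6}.
Read '0': q0→{q1, q2}, q2→{q1, q5}, q6→{q2}; union {q1, q2, q5}; ε-closure = {q1, q2, q3, q5}.
Read '0': q1→{q4}, q2→{q1, q5}, q3→∅, q5→∅; union {q1, q4, q5}; ε-closure = {q1, q2, q3, q4, q5}.
Read '1': q1→∅, q2→{q0, q1}, q3→∅, q4→{q0, q2, q6}, q5→{q0, q2}; now {q0, q1, q2, q6}.

{q0, q1, q2, q6}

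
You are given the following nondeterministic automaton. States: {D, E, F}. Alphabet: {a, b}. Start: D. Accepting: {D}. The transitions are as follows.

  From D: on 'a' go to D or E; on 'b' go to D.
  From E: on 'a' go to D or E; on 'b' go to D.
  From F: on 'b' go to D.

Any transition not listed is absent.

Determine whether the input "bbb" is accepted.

Yes

Start in {D}.
Read 'b': D→{D}; now {D}.
Read 'b': D→{D}; now {D}.
Read 'b': D→{D}; now {D}.
The final set {D} contains the accepting state D.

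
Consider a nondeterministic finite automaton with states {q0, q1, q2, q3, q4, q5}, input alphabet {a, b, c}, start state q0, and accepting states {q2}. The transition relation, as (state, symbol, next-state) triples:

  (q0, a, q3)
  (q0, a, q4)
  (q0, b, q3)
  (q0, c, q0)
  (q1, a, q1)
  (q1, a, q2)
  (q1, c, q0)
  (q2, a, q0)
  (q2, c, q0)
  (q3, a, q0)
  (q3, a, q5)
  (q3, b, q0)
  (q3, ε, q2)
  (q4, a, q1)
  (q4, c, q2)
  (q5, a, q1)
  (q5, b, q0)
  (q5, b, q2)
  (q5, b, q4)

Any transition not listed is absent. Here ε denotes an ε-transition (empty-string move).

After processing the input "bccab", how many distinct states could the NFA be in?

1

Start in {q0}.
Read 'b': q0→{q3}; union {q3}; ε-closure = {q2, q3}.
Read 'c': q2→{q0}, q3→∅; now {q0}.
Read 'c': q0→{q0}; now {q0}.
Read 'a': q0→{q3, q4}; union {q3, q4}; ε-closure = {q2, q3, q4}.
Read 'b': q2→∅, q3→{q0}, q4→∅; now {q0}.
That set has 1 state.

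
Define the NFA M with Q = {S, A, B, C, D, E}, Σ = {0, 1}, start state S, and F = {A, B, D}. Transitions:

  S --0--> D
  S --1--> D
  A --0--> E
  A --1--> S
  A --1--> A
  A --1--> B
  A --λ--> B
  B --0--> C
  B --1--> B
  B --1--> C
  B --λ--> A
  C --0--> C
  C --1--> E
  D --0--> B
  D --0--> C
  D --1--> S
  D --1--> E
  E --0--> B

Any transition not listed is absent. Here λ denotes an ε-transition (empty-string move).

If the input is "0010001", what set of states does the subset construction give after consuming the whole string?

{S, A, B, C, E}

Start in {S}.
Read '0': {S} → {D}.
Read '0': {D} → {A, B, C}.
Read '1': {A, B, C} → {S, A, B, C, E}.
Read '0': {S, A, B, C, E} → {A, B, C, D, E}.
Read '0': {A, B, C, D, E} → {A, B, C, E}.
Read '0': {A, B, C, E} → {A, B, C, E}.
Read '1': {A, B, C, E} → {S, A, B, C, E}.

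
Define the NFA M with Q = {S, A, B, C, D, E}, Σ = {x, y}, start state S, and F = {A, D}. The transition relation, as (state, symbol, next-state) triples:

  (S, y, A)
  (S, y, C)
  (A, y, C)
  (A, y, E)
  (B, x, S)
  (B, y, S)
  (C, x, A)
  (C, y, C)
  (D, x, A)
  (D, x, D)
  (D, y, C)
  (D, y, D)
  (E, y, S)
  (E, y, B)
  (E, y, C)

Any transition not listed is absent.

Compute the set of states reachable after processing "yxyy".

{S, B, C}

Start in {S}.
Read 'y': {S} → {A, C}.
Read 'x': {A, C} → {A}.
Read 'y': {A} → {C, E}.
Read 'y': {C, E} → {S, B, C}.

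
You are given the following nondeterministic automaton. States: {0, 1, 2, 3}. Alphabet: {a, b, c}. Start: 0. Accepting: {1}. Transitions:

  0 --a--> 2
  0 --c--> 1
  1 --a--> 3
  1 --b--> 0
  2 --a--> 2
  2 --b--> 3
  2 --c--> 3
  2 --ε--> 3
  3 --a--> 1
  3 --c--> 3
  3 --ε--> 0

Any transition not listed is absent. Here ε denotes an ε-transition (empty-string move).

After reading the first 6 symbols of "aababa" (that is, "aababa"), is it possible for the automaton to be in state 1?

Yes

Start in {0}.
Read 'a': 0→{2}; union {2}; ε-closure = {0, 2, 3}.
Read 'a': 0→{2}, 2→{2}, 3→{1}; union {1, 2}; ε-closure = {0, 1, 2, 3}.
Read 'b': 0→∅, 1→{0}, 2→{3}, 3→∅; now {0, 3}.
Read 'a': 0→{2}, 3→{1}; union {1, 2}; ε-closure = {0, 1, 2, 3}.
Read 'b': 0→∅, 1→{0}, 2→{3}, 3→∅; now {0, 3}.
Read 'a': 0→{2}, 3→{1}; union {1, 2}; ε-closure = {0, 1, 2, 3}.
State 1 is in {0, 1, 2, 3}.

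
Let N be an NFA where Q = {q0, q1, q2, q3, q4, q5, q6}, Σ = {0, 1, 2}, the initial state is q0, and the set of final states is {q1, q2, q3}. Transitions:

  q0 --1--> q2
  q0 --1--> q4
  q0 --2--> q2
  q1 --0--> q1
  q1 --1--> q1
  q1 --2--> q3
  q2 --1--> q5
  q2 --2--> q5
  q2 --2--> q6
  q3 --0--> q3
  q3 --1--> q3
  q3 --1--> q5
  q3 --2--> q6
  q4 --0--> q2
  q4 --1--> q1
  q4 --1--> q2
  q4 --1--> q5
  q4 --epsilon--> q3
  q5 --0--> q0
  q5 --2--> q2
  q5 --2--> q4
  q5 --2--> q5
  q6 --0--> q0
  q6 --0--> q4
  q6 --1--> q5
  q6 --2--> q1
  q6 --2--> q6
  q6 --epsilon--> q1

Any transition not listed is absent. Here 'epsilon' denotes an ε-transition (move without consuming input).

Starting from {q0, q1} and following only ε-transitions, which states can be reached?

{q0, q1}

Begin with {q0, q1}.
No ε-moves leave this set, so the closure equals the set itself.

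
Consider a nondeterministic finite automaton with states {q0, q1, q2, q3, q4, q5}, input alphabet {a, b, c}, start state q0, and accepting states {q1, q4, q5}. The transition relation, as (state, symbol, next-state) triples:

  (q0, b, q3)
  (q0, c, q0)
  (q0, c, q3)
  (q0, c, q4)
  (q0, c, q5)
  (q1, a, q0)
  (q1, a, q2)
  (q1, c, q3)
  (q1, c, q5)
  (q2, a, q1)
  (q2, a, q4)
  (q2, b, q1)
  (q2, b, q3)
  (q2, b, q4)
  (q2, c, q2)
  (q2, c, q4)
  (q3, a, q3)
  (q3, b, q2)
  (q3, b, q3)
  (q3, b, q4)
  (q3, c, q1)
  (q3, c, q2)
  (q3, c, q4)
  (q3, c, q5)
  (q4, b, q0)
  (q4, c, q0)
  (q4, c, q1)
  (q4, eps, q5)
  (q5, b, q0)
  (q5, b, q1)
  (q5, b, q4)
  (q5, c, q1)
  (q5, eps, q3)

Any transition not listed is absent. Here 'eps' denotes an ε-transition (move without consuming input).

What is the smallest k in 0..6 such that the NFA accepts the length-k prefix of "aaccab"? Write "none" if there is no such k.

none

Start in {q0}.
Read 'a': {q0} → ∅.
The set is empty and remains empty for the remaining 5 symbols.
No reachable set along the way intersects F.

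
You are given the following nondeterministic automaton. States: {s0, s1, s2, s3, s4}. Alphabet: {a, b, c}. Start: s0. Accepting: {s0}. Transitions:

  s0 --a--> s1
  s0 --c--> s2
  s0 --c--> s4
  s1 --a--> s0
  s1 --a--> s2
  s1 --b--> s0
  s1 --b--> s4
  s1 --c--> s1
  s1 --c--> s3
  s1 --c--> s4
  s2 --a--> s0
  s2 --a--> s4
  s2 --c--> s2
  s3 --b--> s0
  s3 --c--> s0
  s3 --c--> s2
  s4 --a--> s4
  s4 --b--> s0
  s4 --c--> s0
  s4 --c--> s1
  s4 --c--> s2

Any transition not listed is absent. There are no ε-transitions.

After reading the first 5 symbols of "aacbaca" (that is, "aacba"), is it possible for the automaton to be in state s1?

Start in {s0}.
Read 'a': s0→{s1}; now {s1}.
Read 'a': s1→{s0, s2}; now {s0, s2}.
Read 'c': s0→{s2, s4}, s2→{s2}; now {s2, s4}.
Read 'b': s2→∅, s4→{s0}; now {s0}.
Read 'a': s0→{s1}; now {s1}.
State s1 is in {s1}.

Yes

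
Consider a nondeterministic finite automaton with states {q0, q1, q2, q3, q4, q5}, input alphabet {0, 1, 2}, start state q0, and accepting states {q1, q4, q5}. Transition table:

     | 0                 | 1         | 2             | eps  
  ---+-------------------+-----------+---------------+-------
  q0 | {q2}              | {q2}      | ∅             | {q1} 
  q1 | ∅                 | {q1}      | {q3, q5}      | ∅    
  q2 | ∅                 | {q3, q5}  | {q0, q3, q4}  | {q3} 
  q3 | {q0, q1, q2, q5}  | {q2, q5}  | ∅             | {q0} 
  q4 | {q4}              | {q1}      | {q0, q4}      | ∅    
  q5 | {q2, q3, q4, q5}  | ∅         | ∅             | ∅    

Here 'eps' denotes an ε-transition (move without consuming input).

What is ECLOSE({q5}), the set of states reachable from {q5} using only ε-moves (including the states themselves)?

Begin with {q5}.
No ε-moves leave this set, so the closure equals the set itself.

{q5}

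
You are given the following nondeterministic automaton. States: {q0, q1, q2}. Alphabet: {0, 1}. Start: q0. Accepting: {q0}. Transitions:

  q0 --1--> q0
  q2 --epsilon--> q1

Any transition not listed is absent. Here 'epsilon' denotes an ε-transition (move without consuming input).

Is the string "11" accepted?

Yes

Start in {q0}.
Read '1': {q0} → {q0}.
Read '1': {q0} → {q0}.
The final set {q0} contains the accepting state q0.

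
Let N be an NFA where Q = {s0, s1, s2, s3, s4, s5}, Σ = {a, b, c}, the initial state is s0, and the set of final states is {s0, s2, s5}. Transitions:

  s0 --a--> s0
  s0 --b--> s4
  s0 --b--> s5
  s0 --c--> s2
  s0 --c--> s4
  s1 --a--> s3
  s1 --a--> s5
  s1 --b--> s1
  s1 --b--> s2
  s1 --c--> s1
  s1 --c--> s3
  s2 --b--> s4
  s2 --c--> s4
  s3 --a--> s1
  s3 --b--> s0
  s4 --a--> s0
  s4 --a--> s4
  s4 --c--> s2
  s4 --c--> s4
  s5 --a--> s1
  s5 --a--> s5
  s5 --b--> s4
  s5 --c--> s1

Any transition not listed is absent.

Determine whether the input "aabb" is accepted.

Start in {s0}.
Read 'a': s0→{s0}; now {s0}.
Read 'a': s0→{s0}; now {s0}.
Read 'b': s0→{s4, s5}; now {s4, s5}.
Read 'b': s4→∅, s5→{s4}; now {s4}.
The final set {s4} contains no accepting state.

No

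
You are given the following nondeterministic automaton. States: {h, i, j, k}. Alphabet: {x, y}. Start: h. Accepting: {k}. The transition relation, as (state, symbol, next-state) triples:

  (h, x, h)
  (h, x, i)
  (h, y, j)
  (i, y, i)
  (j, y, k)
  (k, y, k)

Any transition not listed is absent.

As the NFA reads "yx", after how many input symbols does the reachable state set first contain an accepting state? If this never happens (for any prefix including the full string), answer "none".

none

Start in {h}.
Read 'y': h→{j}; now {j}.
Read 'x': j→∅; now ∅.
No reachable set along the way intersects F.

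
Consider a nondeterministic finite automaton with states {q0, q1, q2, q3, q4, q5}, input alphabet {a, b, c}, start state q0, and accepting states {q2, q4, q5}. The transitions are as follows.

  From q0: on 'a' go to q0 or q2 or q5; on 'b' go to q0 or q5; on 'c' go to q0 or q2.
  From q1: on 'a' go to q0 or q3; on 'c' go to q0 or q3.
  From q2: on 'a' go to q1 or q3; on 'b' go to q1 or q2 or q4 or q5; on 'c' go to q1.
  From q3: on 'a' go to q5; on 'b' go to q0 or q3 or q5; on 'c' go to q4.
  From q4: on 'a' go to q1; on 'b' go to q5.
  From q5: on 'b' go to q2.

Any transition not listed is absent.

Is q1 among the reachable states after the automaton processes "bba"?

Start in {q0}.
Read 'b': q0→{q0, q5}; now {q0, q5}.
Read 'b': q0→{q0, q5}, q5→{q2}; now {q0, q2, q5}.
Read 'a': q0→{q0, q2, q5}, q2→{q1, q3}, q5→∅; now {q0, q1, q2, q3, q5}.
State q1 is in {q0, q1, q2, q3, q5}.

Yes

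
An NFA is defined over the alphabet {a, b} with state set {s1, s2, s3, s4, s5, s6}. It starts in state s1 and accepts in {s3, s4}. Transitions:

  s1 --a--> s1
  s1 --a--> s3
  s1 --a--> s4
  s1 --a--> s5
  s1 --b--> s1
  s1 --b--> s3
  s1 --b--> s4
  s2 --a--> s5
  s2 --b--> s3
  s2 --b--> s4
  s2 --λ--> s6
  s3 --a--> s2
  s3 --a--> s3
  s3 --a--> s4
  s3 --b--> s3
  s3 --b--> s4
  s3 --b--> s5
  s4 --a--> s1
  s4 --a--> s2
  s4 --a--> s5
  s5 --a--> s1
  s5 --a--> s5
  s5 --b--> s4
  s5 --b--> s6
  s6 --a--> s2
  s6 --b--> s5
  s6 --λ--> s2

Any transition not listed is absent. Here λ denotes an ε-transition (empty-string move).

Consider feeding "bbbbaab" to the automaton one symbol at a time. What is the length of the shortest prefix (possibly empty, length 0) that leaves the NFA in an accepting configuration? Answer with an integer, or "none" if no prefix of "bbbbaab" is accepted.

1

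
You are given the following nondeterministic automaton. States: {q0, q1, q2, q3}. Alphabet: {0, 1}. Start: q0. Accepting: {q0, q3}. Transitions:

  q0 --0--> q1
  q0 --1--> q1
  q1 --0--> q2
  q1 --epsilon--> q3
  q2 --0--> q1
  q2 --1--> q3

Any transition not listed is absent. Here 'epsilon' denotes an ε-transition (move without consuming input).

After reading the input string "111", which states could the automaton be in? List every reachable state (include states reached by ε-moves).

∅

Start in {q0}.
Read '1': q0→{q1}; union {q1}; ε-closure = {q1, q3}.
Read '1': q1→∅, q3→∅; now ∅.
The set is empty and remains empty for the remaining 1 symbol.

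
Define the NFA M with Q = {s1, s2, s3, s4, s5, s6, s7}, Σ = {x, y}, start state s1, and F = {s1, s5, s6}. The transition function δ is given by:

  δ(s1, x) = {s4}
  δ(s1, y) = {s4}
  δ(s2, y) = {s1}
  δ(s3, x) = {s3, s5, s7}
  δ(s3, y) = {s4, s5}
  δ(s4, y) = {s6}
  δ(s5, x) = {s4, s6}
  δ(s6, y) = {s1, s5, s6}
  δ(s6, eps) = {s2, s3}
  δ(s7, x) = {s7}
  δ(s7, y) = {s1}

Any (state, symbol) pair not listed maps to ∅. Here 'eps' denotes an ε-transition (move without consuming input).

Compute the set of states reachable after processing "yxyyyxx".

∅

Start in {s1}.
Read 'y': {s1} → {s4}.
Read 'x': {s4} → ∅.
The set is empty and remains empty for the remaining 5 symbols.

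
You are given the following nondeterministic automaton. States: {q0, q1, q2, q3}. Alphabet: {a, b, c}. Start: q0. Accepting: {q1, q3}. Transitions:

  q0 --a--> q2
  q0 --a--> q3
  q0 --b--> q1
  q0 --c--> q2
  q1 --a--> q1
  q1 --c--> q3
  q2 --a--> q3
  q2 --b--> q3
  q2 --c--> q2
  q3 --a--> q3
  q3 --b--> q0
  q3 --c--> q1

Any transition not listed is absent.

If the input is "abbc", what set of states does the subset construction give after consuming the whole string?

{q2, q3}

Start in {q0}.
Read 'a': q0→{q2, q3}; now {q2, q3}.
Read 'b': q2→{q3}, q3→{q0}; now {q0, q3}.
Read 'b': q0→{q1}, q3→{q0}; now {q0, q1}.
Read 'c': q0→{q2}, q1→{q3}; now {q2, q3}.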